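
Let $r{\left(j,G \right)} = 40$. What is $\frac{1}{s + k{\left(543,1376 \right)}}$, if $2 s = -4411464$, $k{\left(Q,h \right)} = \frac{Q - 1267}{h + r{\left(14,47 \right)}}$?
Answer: $- \frac{354}{780829309} \approx -4.5336 \cdot 10^{-7}$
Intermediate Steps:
$k{\left(Q,h \right)} = \frac{-1267 + Q}{40 + h}$ ($k{\left(Q,h \right)} = \frac{Q - 1267}{h + 40} = \frac{-1267 + Q}{40 + h}$)
$s = -2205732$ ($s = \frac{1}{2} \left(-4411464\right) = -2205732$)
$\frac{1}{s + k{\left(543,1376 \right)}} = \frac{1}{-2205732 + \frac{-1267 + 543}{40 + 1376}} = \frac{1}{-2205732 + \frac{1}{1416} \left(-724\right)} = \frac{1}{-2205732 - \frac{181}{354}} = \frac{1}{- \frac{780829309}{354}} = - \frac{354}{780829309}$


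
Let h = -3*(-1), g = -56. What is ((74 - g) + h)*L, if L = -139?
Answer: -18487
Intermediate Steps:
h = 3
((74 - g) + h)*L = ((74 - 1*(-56)) + 3)*(-139) = ((74 + 56) + 3)*(-139) = (130 + 3)*(-139) = 133*(-139) = -18487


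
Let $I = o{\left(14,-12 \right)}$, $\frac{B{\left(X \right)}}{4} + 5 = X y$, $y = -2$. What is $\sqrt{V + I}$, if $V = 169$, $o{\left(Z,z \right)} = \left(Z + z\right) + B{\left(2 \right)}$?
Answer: $3 \sqrt{15} \approx 11.619$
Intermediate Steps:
$B{\left(X \right)} = -20 - 8 X$ ($B{\left(X \right)} = -20 + 4 X \left(-2\right) = -20 + 4 \left(- 2 X\right) = -20 - 8 X$)
$o{\left(Z,z \right)} = -36 + Z + z$ ($o{\left(Z,z \right)} = \left(Z + z\right) - 36 = -36 + Z + z$)
$I = -34$ ($I = -36 + 14 - 12 = -34$)
$\sqrt{V + I} = \sqrt{169 - 34} = \sqrt{135} = 3 \sqrt{15}$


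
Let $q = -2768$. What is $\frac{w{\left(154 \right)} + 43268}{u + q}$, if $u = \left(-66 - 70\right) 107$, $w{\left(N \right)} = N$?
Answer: $- \frac{21711}{8660} \approx -2.507$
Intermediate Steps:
$u = -14552$ ($u = \left(-136\right) 107 = -14552$)
$\frac{w{\left(154 \right)} + 43268}{u + q} = \frac{154 + 43268}{-14552 - 2768} = \frac{43422}{-17320} = 43422 \left(- \frac{1}{17320}\right) = - \frac{21711}{8660}$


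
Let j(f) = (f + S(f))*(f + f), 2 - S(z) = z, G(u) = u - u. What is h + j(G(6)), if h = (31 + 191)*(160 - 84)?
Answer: 16872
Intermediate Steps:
G(u) = 0
S(z) = 2 - z
j(f) = 4*f (j(f) = (f + (2 - f))*(f + f) = 2*(2*f) = 4*f)
h = 16872 (h = 222*76 = 16872)
h + j(G(6)) = 16872 + 4*0 = 16872 + 0 = 16872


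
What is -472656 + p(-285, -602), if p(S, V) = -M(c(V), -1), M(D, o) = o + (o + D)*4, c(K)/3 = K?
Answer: -465427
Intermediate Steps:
c(K) = 3*K
M(D, o) = 4*D + 5*o (M(D, o) = o + (D + o)*4 = o + (4*D + 4*o) = 4*D + 5*o)
p(S, V) = 5 - 12*V (p(S, V) = -(4*(3*V) + 5*(-1)) = -(12*V - 5) = -(-5 + 12*V) = 5 - 12*V)
-472656 + p(-285, -602) = -472656 + (5 - 12*(-602)) = -472656 + (5 + 7224) = -472656 + 7229 = -465427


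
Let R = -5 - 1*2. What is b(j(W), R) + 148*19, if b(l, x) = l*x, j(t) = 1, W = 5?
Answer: 2805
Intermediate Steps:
R = -7 (R = -5 - 2 = -7)
b(j(W), R) + 148*19 = 1*(-7) + 148*19 = -7 + 2812 = 2805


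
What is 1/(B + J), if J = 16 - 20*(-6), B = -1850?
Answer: -1/1714 ≈ -0.00058343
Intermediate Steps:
J = 136 (J = 16 + 120 = 136)
1/(B + J) = 1/(-1850 + 136) = 1/(-1714) = -1/1714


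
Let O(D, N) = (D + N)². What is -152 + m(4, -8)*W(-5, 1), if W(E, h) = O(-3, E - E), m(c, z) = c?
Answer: -116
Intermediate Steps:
W(E, h) = 9 (W(E, h) = (-3 + (E - E))² = (-3 + 0)² = (-3)² = 9)
-152 + m(4, -8)*W(-5, 1) = -152 + 4*9 = -152 + 36 = -116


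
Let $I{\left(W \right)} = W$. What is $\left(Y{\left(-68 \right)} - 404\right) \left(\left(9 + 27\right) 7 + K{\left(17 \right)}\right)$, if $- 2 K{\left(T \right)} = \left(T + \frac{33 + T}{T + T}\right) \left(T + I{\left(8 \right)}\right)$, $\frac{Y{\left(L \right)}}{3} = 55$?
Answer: $- \frac{85801}{17} \approx -5047.1$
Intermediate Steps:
$Y{\left(L \right)} = 165$ ($Y{\left(L \right)} = 3 \cdot 55 = 165$)
$K{\left(T \right)} = - \frac{\left(8 + T\right) \left(T + \frac{33 + T}{2 T}\right)}{2}$ ($K{\left(T \right)} = - \frac{\left(T + \frac{33 + T}{T + T}\right) \left(T + 8\right)}{2} = - \frac{\left(T + \frac{33 + T}{2 T}\right) \left(8 + T\right)}{2} = - \frac{\left(8 + T\right) \left(T + \frac{33 + T}{2 T}\right)}{2}$)
$\left(Y{\left(-68 \right)} - 404\right) \left(\left(9 + 27\right) 7 + K{\left(17 \right)}\right) = \left(165 - 404\right) \left(\left(9 + 27\right) 7 + \frac{-264 - 17 \left(41 + 2 \cdot 17^{2} + 17 \cdot 17\right)}{4 \cdot 17}\right) = - 239 \left(36 \cdot 7 + \frac{1}{4} \cdot \frac{1}{17} \left(-264 - 17 \left(41 + 2 \cdot 289 + 289\right)\right)\right) = - 239 \left(252 + \frac{1}{4} \cdot \frac{1}{17} \left(-264 - 17 \left(41 + 578 + 289\right)\right)\right) = - 239 \left(252 + \frac{1}{4} \cdot \frac{1}{17} \left(-264 - 17 \cdot 908\right)\right) = - 239 \left(252 + \frac{1}{4} \cdot \frac{1}{17} \left(-264 - 15436\right)\right) = - 239 \left(252 + \frac{1}{4} \cdot \frac{1}{17} \left(-15700\right)\right) = - 239 \left(252 - \frac{3925}{17}\right) = \left(-239\right) \frac{359}{17} = - \frac{85801}{17}$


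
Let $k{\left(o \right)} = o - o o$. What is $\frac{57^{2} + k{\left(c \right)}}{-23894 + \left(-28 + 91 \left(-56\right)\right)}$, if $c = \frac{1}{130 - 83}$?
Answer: $- \frac{7177087}{64100762} \approx -0.11197$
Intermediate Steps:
$c = \frac{1}{47} \approx 0.021277$
$k{\left(o \right)} = o - o^{2}$
$\frac{57^{2} + k{\left(c \right)}}{-23894 + \left(-28 + 91 \left(-56\right)\right)} = \frac{57^{2} + \frac{1 - \frac{1}{47}}{47}}{-23894 + \left(-28 + 91 \left(-56\right)\right)} = \frac{3249 + \frac{1 - \frac{1}{47}}{47}}{-23894 - 5124} = \frac{3249 + \frac{1}{47} \cdot \frac{46}{47}}{-23894 - 5124} = \frac{3249 + \frac{46}{2209}}{-29018} = \frac{7177087}{2209} \left(- \frac{1}{29018}\right) = - \frac{7177087}{64100762}$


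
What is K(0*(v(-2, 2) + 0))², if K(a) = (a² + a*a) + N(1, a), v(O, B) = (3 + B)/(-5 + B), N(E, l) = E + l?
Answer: 1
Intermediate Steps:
v(O, B) = (3 + B)/(-5 + B)
K(a) = 1 + a + 2*a² (K(a) = (a² + a*a) + (1 + a) = (a² + a²) + (1 + a) = 2*a² + (1 + a) = 1 + a + 2*a²)
K(0*(v(-2, 2) + 0))² = (1 + 0*((3 + 2)/(-5 + 2) + 0) + 2*(0*((3 + 2)/(-5 + 2) + 0))²)² = (1 + 0*(5/(-3) + 0) + 2*(0*(5/(-3) + 0))²)² = (1 + 0*(-⅓*5 + 0) + 2*(0*(-⅓*5 + 0))²)² = (1 + 0*(-5/3 + 0) + 2*(0*(-5/3 + 0))²)² = (1 + 0*(-5/3) + 2*(0*(-5/3))²)² = (1 + 0 + 2*0²)² = (1 + 0 + 2*0)² = (1 + 0 + 0)² = 1² = 1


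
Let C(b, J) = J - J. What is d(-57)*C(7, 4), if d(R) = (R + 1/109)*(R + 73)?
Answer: 0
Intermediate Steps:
C(b, J) = 0
d(R) = (73 + R)*(1/109 + R) (d(R) = (R + 1/109)*(73 + R) = (1/109 + R)*(73 + R) = (73 + R)*(1/109 + R))
d(-57)*C(7, 4) = (73/109 + (-57)² + (7958/109)*(-57))*0 = (73/109 + 3249 - 453606/109)*0 = -99392/109*0 = 0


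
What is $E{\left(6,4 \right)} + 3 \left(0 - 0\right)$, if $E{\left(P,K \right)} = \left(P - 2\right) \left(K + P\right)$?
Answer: $40$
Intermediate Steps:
$E{\left(P,K \right)} = \left(-2 + P\right) \left(K + P\right)$
$E{\left(6,4 \right)} + 3 \left(0 - 0\right) = \left(6^{2} - 8 - 12 + 4 \cdot 6\right) + 3 \left(0 - 0\right) = \left(36 - 8 - 12 + 24\right) + 3 \left(0 + 0\right) = 40 + 3 \cdot 0 = 40 + 0 = 40$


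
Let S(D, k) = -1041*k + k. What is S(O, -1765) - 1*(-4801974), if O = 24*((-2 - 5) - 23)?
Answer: 6637574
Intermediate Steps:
O = -720 (O = 24*(-7 - 23) = 24*(-30) = -720)
S(D, k) = -1040*k
S(O, -1765) - 1*(-4801974) = -1040*(-1765) - 1*(-4801974) = 1835600 + 4801974 = 6637574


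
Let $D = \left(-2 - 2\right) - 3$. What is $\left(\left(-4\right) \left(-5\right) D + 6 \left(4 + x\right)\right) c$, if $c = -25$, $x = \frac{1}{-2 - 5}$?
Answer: $\frac{20450}{7} \approx 2921.4$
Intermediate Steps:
$x = - \frac{1}{7}$ ($x = \frac{1}{-7} = - \frac{1}{7} \approx -0.14286$)
$D = -7$ ($D = -4 - 3 = -7$)
$\left(\left(-4\right) \left(-5\right) D + 6 \left(4 + x\right)\right) c = \left(\left(-4\right) \left(-5\right) \left(-7\right) + 6 \left(4 - \frac{1}{7}\right)\right) \left(-25\right) = \left(20 \left(-7\right) + 6 \cdot \frac{27}{7}\right) \left(-25\right) = \left(-140 + \frac{162}{7}\right) \left(-25\right) = \left(- \frac{818}{7}\right) \left(-25\right) = \frac{20450}{7}$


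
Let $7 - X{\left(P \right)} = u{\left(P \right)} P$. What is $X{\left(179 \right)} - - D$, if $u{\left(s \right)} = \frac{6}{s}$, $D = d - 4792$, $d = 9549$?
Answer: $4758$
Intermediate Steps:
$D = 4757$ ($D = 9549 - 4792 = 4757$)
$X{\left(P \right)} = 1$ ($X{\left(P \right)} = 7 - \frac{6}{P} P = 7 - 6 = 1$)
$X{\left(179 \right)} - - D = 1 - \left(-1\right) 4757 = 1 - -4757 = 1 + 4757 = 4758$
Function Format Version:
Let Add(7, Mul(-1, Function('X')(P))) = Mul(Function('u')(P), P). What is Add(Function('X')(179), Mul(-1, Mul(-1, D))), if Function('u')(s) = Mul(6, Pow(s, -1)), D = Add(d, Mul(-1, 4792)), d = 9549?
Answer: 4758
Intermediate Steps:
D = 4757 (D = Add(9549, Mul(-1, 4792)) = Add(9549, -4792) = 4757)
Function('X')(P) = 1 (Function('X')(P) = Add(7, Mul(-1, Mul(Mul(6, Pow(P, -1)), P))) = Add(7, Mul(-1, 6)) = Add(7, -6) = 1)
Add(Function('X')(179), Mul(-1, Mul(-1, D))) = Add(1, Mul(-1, Mul(-1, 4757))) = Add(1, Mul(-1, -4757)) = Add(1, 4757) = 4758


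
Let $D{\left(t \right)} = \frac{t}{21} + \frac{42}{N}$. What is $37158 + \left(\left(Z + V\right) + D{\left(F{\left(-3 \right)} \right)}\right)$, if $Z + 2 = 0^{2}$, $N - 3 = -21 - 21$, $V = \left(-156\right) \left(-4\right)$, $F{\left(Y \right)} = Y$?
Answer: $\frac{3437869}{91} \approx 37779.0$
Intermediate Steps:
$V = 624$
$N = -39$ ($N = 3 - 42 = -39$)
$D{\left(t \right)} = - \frac{14}{13} + \frac{t}{21}$ ($D{\left(t \right)} = \frac{t}{21} + \frac{42}{-39} = t \frac{1}{21} + 42 \left(- \frac{1}{39}\right) = \frac{t}{21} - \frac{14}{13} = - \frac{14}{13} + \frac{t}{21}$)
$Z = -2$ ($Z = -2 + 0^{2} = -2 + 0 = -2$)
$37158 + \left(\left(Z + V\right) + D{\left(F{\left(-3 \right)} \right)}\right) = 37158 + \left(\left(-2 + 624\right) + \left(- \frac{14}{13} + \frac{1}{21} \left(-3\right)\right)\right) = 37158 + \left(622 - \frac{111}{91}\right) = 37158 + \frac{56491}{91} = \frac{3437869}{91}$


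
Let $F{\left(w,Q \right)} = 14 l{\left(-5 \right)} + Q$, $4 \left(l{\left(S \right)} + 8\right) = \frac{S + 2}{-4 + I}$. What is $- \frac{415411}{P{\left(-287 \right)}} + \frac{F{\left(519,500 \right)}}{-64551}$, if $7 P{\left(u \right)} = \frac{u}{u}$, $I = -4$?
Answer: $- \frac{3003301897861}{1032816} \approx -2.9079 \cdot 10^{6}$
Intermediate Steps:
$l{\left(S \right)} = - \frac{129}{16} - \frac{S}{32}$ ($l{\left(S \right)} = -8 + \frac{\left(S + 2\right) \frac{1}{-4 - 4}}{4} = -8 + \frac{\left(2 + S\right) \frac{1}{-8}}{4} = -8 + \frac{\left(2 + S\right) \left(- \frac{1}{8}\right)}{4} = -8 + \frac{- \frac{1}{4} - \frac{S}{8}}{4} = -8 - \left(\frac{1}{16} + \frac{S}{32}\right) = - \frac{129}{16} - \frac{S}{32}$)
$P{\left(u \right)} = \frac{1}{7}$ ($P{\left(u \right)} = \frac{u \frac{1}{u}}{7} = \frac{1}{7} \cdot 1 = \frac{1}{7}$)
$F{\left(w,Q \right)} = - \frac{1771}{16} + Q$ ($F{\left(w,Q \right)} = 14 \left(- \frac{129}{16} - - \frac{5}{32}\right) + Q = 14 \left(- \frac{129}{16} + \frac{5}{32}\right) + Q = 14 \left(- \frac{253}{32}\right) + Q = - \frac{1771}{16} + Q$)
$- \frac{415411}{P{\left(-287 \right)}} + \frac{F{\left(519,500 \right)}}{-64551} = - 415411 \frac{1}{\frac{1}{7}} + \frac{- \frac{1771}{16} + 500}{-64551} = \left(-415411\right) 7 + \frac{6229}{16} \left(- \frac{1}{64551}\right) = -2907877 - \frac{6229}{1032816} = - \frac{3003301897861}{1032816}$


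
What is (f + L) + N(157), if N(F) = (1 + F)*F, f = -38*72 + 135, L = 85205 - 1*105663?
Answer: 1747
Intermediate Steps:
L = -20458 (L = 85205 - 105663 = -20458)
f = -2601 (f = -2736 + 135 = -2601)
N(F) = F*(1 + F)
(f + L) + N(157) = (-2601 - 20458) + 157*(1 + 157) = -23059 + 157*158 = -23059 + 24806 = 1747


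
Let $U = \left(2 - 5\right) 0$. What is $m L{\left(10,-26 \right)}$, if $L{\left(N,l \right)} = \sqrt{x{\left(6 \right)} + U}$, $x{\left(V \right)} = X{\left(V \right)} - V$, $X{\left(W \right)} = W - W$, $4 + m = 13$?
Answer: $9 i \sqrt{6} \approx 22.045 i$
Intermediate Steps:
$m = 9$ ($m = -4 + 13 = 9$)
$X{\left(W \right)} = 0$
$x{\left(V \right)} = - V$ ($x{\left(V \right)} = 0 - V = - V$)
$U = 0$ ($U = \left(-3\right) 0 = 0$)
$L{\left(N,l \right)} = i \sqrt{6}$ ($L{\left(N,l \right)} = \sqrt{\left(-1\right) 6 + 0} = \sqrt{-6 + 0} = \sqrt{-6} = i \sqrt{6}$)
$m L{\left(10,-26 \right)} = 9 i \sqrt{6}$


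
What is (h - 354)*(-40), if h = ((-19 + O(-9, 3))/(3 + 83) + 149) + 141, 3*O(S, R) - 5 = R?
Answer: 331220/129 ≈ 2567.6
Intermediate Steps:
O(S, R) = 5/3 + R/3
h = 74771/258 (h = ((-19 + (5/3 + (⅓)*3))/(3 + 83) + 149) + 141 = ((-19 + (5/3 + 1))/86 + 149) + 141 = ((-19 + 8/3)*(1/86) + 149) + 141 = (-49/3*1/86 + 149) + 141 = (-49/258 + 149) + 141 = 38393/258 + 141 = 74771/258 ≈ 289.81)
(h - 354)*(-40) = (74771/258 - 354)*(-40) = -16561/258*(-40) = 331220/129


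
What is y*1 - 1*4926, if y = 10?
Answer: -4916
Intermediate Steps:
y*1 - 1*4926 = 10*1 - 1*4926 = 10 - 4926 = -4916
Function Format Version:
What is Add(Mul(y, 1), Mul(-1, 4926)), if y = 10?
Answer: -4916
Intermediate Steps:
Add(Mul(y, 1), Mul(-1, 4926)) = Add(Mul(10, 1), Mul(-1, 4926)) = Add(10, -4926) = -4916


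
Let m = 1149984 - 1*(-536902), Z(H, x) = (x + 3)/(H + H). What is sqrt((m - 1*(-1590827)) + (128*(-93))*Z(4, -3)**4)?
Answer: sqrt(3277713) ≈ 1810.4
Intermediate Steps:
Z(H, x) = (3 + x)/(2*H) (Z(H, x) = (3 + x)/((2*H)) = (3 + x)*(1/(2*H)) = (3 + x)/(2*H))
m = 1686886 (m = 1149984 + 536902 = 1686886)
sqrt((m - 1*(-1590827)) + (128*(-93))*Z(4, -3)**4) = sqrt((1686886 - 1*(-1590827)) + (128*(-93))*((1/2)*(3 - 3)/4)**4) = sqrt((1686886 + 1590827) - 11904*((1/2)*(1/4)*0)**4) = sqrt(3277713 - 11904*0**4) = sqrt(3277713 - 11904*0) = sqrt(3277713 + 0) = sqrt(3277713)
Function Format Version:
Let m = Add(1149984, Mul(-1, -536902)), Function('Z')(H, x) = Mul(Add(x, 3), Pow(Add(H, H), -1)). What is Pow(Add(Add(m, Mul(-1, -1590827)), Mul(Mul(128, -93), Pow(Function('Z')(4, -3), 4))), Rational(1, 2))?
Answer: Pow(3277713, Rational(1, 2)) ≈ 1810.4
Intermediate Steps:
Function('Z')(H, x) = Mul(Rational(1, 2), Pow(H, -1), Add(3, x)) (Function('Z')(H, x) = Mul(Add(3, x), Pow(Mul(2, H), -1)) = Mul(Add(3, x), Mul(Rational(1, 2), Pow(H, -1))) = Mul(Rational(1, 2), Pow(H, -1), Add(3, x)))
m = 1686886 (m = Add(1149984, 536902) = 1686886)
Pow(Add(Add(m, Mul(-1, -1590827)), Mul(Mul(128, -93), Pow(Function('Z')(4, -3), 4))), Rational(1, 2)) = Pow(Add(Add(1686886, Mul(-1, -1590827)), Mul(Mul(128, -93), Pow(Mul(Rational(1, 2), Pow(4, -1), Add(3, -3)), 4))), Rational(1, 2)) = Pow(Add(Add(1686886, 1590827), Mul(-11904, Pow(Mul(Rational(1, 2), Rational(1, 4), 0), 4))), Rational(1, 2)) = Pow(Add(3277713, Mul(-11904, Pow(0, 4))), Rational(1, 2)) = Pow(Add(3277713, Mul(-11904, 0)), Rational(1, 2)) = Pow(Add(3277713, 0), Rational(1, 2)) = Pow(3277713, Rational(1, 2))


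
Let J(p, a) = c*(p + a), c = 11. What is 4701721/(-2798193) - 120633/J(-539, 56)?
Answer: 104191390832/4955599803 ≈ 21.025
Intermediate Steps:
J(p, a) = 11*a + 11*p (J(p, a) = 11*(p + a) = 11*(a + p) = 11*a + 11*p)
4701721/(-2798193) - 120633/J(-539, 56) = 4701721/(-2798193) - 120633/(11*56 + 11*(-539)) = 4701721*(-1/2798193) - 120633/(616 - 5929) = -4701721/2798193 - 120633/(-5313) = -4701721/2798193 - 120633*(-1/5313) = -4701721/2798193 + 40211/1771 = 104191390832/4955599803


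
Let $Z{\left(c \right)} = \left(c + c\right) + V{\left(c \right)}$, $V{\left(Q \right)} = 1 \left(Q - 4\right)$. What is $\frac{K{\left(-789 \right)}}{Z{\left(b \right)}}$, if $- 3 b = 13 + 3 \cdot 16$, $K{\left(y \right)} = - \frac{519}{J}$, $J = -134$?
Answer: $- \frac{519}{8710} \approx -0.059587$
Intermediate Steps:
$K{\left(y \right)} = \frac{519}{134}$ ($K{\left(y \right)} = - \frac{519}{-134} = \left(-519\right) \left(- \frac{1}{134}\right) = \frac{519}{134}$)
$V{\left(Q \right)} = -4 + Q$ ($V{\left(Q \right)} = 1 \left(Q - 4\right) = 1 \left(-4 + Q\right) = -4 + Q$)
$b = - \frac{61}{3}$ ($b = - \frac{13 + 3 \cdot 16}{3} = - \frac{13 + 48}{3} = \left(- \frac{1}{3}\right) 61 = - \frac{61}{3} \approx -20.333$)
$Z{\left(c \right)} = -4 + 3 c$ ($Z{\left(c \right)} = \left(c + c\right) + \left(-4 + c\right) = 2 c + \left(-4 + c\right) = -4 + 3 c$)
$\frac{K{\left(-789 \right)}}{Z{\left(b \right)}} = \frac{519}{134 \left(-4 + 3 \left(- \frac{61}{3}\right)\right)} = \frac{519}{134 \left(-4 - 61\right)} = \frac{519}{134 \left(-65\right)} = \frac{519}{134} \left(- \frac{1}{65}\right) = - \frac{519}{8710}$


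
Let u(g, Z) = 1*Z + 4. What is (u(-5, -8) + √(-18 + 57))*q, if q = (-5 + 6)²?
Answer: -4 + √39 ≈ 2.2450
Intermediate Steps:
u(g, Z) = 4 + Z (u(g, Z) = Z + 4 = 4 + Z)
q = 1 (q = 1² = 1)
(u(-5, -8) + √(-18 + 57))*q = ((4 - 8) + √(-18 + 57))*1 = (-4 + √39)*1 = -4 + √39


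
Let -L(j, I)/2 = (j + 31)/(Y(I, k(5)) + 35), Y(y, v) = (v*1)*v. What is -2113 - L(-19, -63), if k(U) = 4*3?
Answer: -378203/179 ≈ -2112.9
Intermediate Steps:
k(U) = 12
Y(y, v) = v² (Y(y, v) = v*v = v²)
L(j, I) = -62/179 - 2*j/179 (L(j, I) = -2*(j + 31)/(12² + 35) = -2*(31 + j)/(144 + 35) = -2*(31 + j)/179 = -2*(31/179 + j/179) = -62/179 - 2*j/179)
-2113 - L(-19, -63) = -2113 - (-62/179 - 2/179*(-19)) = -2113 - (-62/179 + 38/179) = -2113 - 1*(-24/179) = -2113 + 24/179 = -378203/179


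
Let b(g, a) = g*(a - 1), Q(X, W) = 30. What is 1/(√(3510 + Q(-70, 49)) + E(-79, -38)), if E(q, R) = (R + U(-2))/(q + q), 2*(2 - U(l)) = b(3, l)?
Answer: -6636/117828757 + 199712*√885/353486271 ≈ 0.016751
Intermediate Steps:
b(g, a) = g*(-1 + a)
U(l) = 7/2 - 3*l/2 (U(l) = 2 - 3*(-1 + l)/2 = 2 - (-3 + 3*l)/2 = 2 + (3/2 - 3*l/2) = 7/2 - 3*l/2)
E(q, R) = (13/2 + R)/(2*q) (E(q, R) = (R + (7/2 - 3/2*(-2)))/(q + q) = (R + (7/2 + 3))/((2*q)) = (R + 13/2)*(1/(2*q)) = (13/2 + R)*(1/(2*q)) = (13/2 + R)/(2*q))
1/(√(3510 + Q(-70, 49)) + E(-79, -38)) = 1/(√(3510 + 30) + (¼)*(13 + 2*(-38))/(-79)) = 1/(√3540 + (¼)*(-1/79)*(13 - 76)) = 1/(2*√885 + (¼)*(-1/79)*(-63)) = 1/(2*√885 + 63/316) = 1/(63/316 + 2*√885)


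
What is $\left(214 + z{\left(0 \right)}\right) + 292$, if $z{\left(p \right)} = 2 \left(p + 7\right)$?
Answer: $520$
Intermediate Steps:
$z{\left(p \right)} = 14 + 2 p$ ($z{\left(p \right)} = 2 \left(7 + p\right) = 14 + 2 p$)
$\left(214 + z{\left(0 \right)}\right) + 292 = \left(214 + \left(14 + 2 \cdot 0\right)\right) + 292 = \left(214 + \left(14 + 0\right)\right) + 292 = \left(214 + 14\right) + 292 = 228 + 292 = 520$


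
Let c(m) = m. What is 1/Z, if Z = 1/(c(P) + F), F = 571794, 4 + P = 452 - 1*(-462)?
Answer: 572704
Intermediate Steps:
P = 910 (P = -4 + (452 - 1*(-462)) = -4 + (452 + 462) = -4 + 914 = 910)
Z = 1/572704 (Z = 1/(910 + 571794) = 1/572704 ≈ 1.7461e-6)
1/Z = 1/(1/572704) = 572704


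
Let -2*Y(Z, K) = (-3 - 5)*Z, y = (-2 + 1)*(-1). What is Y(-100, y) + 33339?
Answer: 32939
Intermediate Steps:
y = 1 (y = -1*(-1) = 1)
Y(Z, K) = 4*Z (Y(Z, K) = -(-3 - 5)*Z/2 = -(-4)*Z = 4*Z)
Y(-100, y) + 33339 = 4*(-100) + 33339 = -400 + 33339 = 32939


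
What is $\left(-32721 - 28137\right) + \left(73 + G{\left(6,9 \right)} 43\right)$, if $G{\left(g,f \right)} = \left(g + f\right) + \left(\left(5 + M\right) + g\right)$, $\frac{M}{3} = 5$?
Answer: $-59022$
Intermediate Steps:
$M = 15$ ($M = 3 \cdot 5 = 15$)
$G{\left(g,f \right)} = 20 + f + 2 g$ ($G{\left(g,f \right)} = \left(g + f\right) + \left(\left(5 + 15\right) + g\right) = \left(f + g\right) + \left(20 + g\right) = 20 + f + 2 g$)
$\left(-32721 - 28137\right) + \left(73 + G{\left(6,9 \right)} 43\right) = \left(-32721 - 28137\right) + \left(73 + \left(20 + 9 + 2 \cdot 6\right) 43\right) = -60858 + \left(73 + \left(20 + 9 + 12\right) 43\right) = -60858 + \left(73 + 41 \cdot 43\right) = -60858 + \left(73 + 1763\right) = -60858 + 1836 = -59022$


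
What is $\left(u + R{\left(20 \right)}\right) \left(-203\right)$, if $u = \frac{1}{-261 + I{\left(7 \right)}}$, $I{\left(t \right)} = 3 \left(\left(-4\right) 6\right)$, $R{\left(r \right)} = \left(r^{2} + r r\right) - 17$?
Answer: $- \frac{52929814}{333} \approx -1.5895 \cdot 10^{5}$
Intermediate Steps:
$R{\left(r \right)} = -17 + 2 r^{2}$ ($R{\left(r \right)} = \left(r^{2} + r^{2}\right) - 17 = 2 r^{2} - 17 = -17 + 2 r^{2}$)
$I{\left(t \right)} = -72$ ($I{\left(t \right)} = 3 \left(-24\right) = -72$)
$u = - \frac{1}{333}$ ($u = \frac{1}{-261 - 72} = \frac{1}{-333} = - \frac{1}{333} \approx -0.003003$)
$\left(u + R{\left(20 \right)}\right) \left(-203\right) = \left(- \frac{1}{333} - \left(17 - 2 \cdot 20^{2}\right)\right) \left(-203\right) = \left(- \frac{1}{333} + \left(-17 + 2 \cdot 400\right)\right) \left(-203\right) = \left(- \frac{1}{333} + \left(-17 + 800\right)\right) \left(-203\right) = \left(- \frac{1}{333} + 783\right) \left(-203\right) = \frac{260738}{333} \left(-203\right) = - \frac{52929814}{333}$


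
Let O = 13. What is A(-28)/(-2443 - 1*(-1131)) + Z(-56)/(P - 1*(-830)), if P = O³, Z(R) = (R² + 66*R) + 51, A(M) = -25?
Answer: -592133/3971424 ≈ -0.14910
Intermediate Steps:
Z(R) = 51 + R² + 66*R
P = 2197 (P = 13³ = 2197)
A(-28)/(-2443 - 1*(-1131)) + Z(-56)/(P - 1*(-830)) = -25/(-2443 - 1*(-1131)) + (51 + (-56)² + 66*(-56))/(2197 - 1*(-830)) = -25/(-2443 + 1131) + (51 + 3136 - 3696)/(2197 + 830) = -25/(-1312) - 509/3027 = -25*(-1/1312) - 509*1/3027 = 25/1312 - 509/3027 = -592133/3971424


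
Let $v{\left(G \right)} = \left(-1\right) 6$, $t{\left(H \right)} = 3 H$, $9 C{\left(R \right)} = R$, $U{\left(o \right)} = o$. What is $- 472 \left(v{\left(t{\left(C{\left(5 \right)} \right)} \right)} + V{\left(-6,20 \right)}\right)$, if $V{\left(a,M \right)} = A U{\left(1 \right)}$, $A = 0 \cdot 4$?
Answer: $2832$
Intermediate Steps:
$C{\left(R \right)} = \frac{R}{9}$
$A = 0$
$V{\left(a,M \right)} = 0$ ($V{\left(a,M \right)} = 0 \cdot 1 = 0$)
$v{\left(G \right)} = -6$
$- 472 \left(v{\left(t{\left(C{\left(5 \right)} \right)} \right)} + V{\left(-6,20 \right)}\right) = - 472 \left(-6 + 0\right) = \left(-472\right) \left(-6\right) = 2832$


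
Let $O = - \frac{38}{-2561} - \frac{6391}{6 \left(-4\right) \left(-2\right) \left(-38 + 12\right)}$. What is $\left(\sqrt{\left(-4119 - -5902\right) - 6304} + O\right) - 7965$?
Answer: $- \frac{1956980365}{245856} + i \sqrt{4521} \approx -7959.9 + 67.238 i$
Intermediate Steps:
$O = \frac{1262675}{245856}$ ($O = \left(-38\right) \left(- \frac{1}{2561}\right) - \frac{6391}{\left(-24\right) \left(-2\right) \left(-26\right)} = \frac{38}{2561} - \frac{6391}{48 \left(-26\right)} = \frac{38}{2561} - \frac{6391}{-1248} = \frac{38}{2561} - - \frac{6391}{1248} = \frac{38}{2561} + \frac{6391}{1248} = \frac{1262675}{245856} \approx 5.1358$)
$\left(\sqrt{\left(-4119 - -5902\right) - 6304} + O\right) - 7965 = \left(\sqrt{\left(-4119 - -5902\right) - 6304} + \frac{1262675}{245856}\right) - 7965 = \left(\sqrt{\left(-4119 + 5902\right) - 6304} + \frac{1262675}{245856}\right) - 7965 = \left(\sqrt{1783 - 6304} + \frac{1262675}{245856}\right) - 7965 = \left(\sqrt{-4521} + \frac{1262675}{245856}\right) - 7965 = \left(i \sqrt{4521} + \frac{1262675}{245856}\right) - 7965 = \left(\frac{1262675}{245856} + i \sqrt{4521}\right) - 7965 = - \frac{1956980365}{245856} + i \sqrt{4521}$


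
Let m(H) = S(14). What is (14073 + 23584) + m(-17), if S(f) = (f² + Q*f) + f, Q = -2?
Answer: 37839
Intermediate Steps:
S(f) = f² - f (S(f) = (f² - 2*f) + f = f² - f)
m(H) = 182 (m(H) = 14*(-1 + 14) = 14*13 = 182)
(14073 + 23584) + m(-17) = (14073 + 23584) + 182 = 37657 + 182 = 37839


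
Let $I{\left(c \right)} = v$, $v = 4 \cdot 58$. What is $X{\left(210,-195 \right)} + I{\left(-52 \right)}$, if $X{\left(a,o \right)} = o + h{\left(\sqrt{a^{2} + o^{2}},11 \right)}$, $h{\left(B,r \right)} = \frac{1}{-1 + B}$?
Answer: $\frac{3038589}{82124} + \frac{15 \sqrt{365}}{82124} \approx 37.003$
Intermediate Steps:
$v = 232$
$I{\left(c \right)} = 232$
$X{\left(a,o \right)} = o + \frac{1}{-1 + \sqrt{a^{2} + o^{2}}}$
$X{\left(210,-195 \right)} + I{\left(-52 \right)} = \left(-195 + \frac{1}{-1 + \sqrt{210^{2} + \left(-195\right)^{2}}}\right) + 232 = \left(-195 + \frac{1}{-1 + \sqrt{44100 + 38025}}\right) + 232 = \left(-195 + \frac{1}{-1 + \sqrt{82125}}\right) + 232 = \left(-195 + \frac{1}{-1 + 15 \sqrt{365}}\right) + 232 = 37 + \frac{1}{-1 + 15 \sqrt{365}}$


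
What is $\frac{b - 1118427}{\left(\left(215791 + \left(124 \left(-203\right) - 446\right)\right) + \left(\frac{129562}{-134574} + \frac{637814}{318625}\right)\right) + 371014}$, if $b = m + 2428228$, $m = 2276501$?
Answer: $\frac{38443938769751625}{6015745079514809} \approx 6.3906$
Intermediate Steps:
$b = 4704729$ ($b = 2276501 + 2428228 = 4704729$)
$\frac{b - 1118427}{\left(\left(215791 + \left(124 \left(-203\right) - 446\right)\right) + \left(\frac{129562}{-134574} + \frac{637814}{318625}\right)\right) + 371014} = \frac{4704729 - 1118427}{\left(\left(215791 + \left(124 \left(-203\right) - 446\right)\right) + \left(\frac{129562}{-134574} + \frac{637814}{318625}\right)\right) + 371014} = \frac{3586302}{\left(\left(215791 - 25618\right) + \left(129562 \left(- \frac{1}{134574}\right) + 637814 \cdot \frac{1}{318625}\right)\right) + 371014} = \frac{3586302}{\left(\left(215791 - 25618\right) + \left(- \frac{64781}{67287} + \frac{637814}{318625}\right)\right) + 371014} = \frac{3586302}{\left(190173 + \frac{22275744493}{21439320375}\right) + 371014} = \frac{3586302}{\frac{4077202149419368}{21439320375} + 371014} = \frac{3586302}{\frac{12031490159029618}{21439320375}} = 3586302 \cdot \frac{21439320375}{12031490159029618} = \frac{38443938769751625}{6015745079514809}$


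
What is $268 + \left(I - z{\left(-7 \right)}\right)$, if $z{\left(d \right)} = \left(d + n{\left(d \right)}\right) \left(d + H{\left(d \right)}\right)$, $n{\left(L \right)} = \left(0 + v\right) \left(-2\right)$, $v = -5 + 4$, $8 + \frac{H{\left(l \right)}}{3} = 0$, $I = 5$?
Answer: $118$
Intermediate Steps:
$H{\left(l \right)} = -24$ ($H{\left(l \right)} = -24 + 3 \cdot 0 = -24 + 0 = -24$)
$v = -1$
$n{\left(L \right)} = 2$ ($n{\left(L \right)} = \left(0 - 1\right) \left(-2\right) = \left(-1\right) \left(-2\right) = 2$)
$z{\left(d \right)} = \left(-24 + d\right) \left(2 + d\right)$ ($z{\left(d \right)} = \left(d + 2\right) \left(d - 24\right) = \left(2 + d\right) \left(-24 + d\right) = \left(-24 + d\right) \left(2 + d\right)$)
$268 + \left(I - z{\left(-7 \right)}\right) = 268 + \left(5 - \left(-48 + \left(-7\right)^{2} - -154\right)\right) = 268 + \left(5 - \left(-48 + 49 + 154\right)\right) = 268 + \left(5 - 155\right) = 268 - 150 = 118$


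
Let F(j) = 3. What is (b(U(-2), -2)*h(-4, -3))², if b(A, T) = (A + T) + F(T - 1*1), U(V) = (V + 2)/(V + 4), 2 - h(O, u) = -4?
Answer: 36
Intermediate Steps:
h(O, u) = 6 (h(O, u) = 2 - 1*(-4) = 2 + 4 = 6)
U(V) = (2 + V)/(4 + V)
b(A, T) = 3 + A + T (b(A, T) = (A + T) + 3 = 3 + A + T)
(b(U(-2), -2)*h(-4, -3))² = ((3 + (2 - 2)/(4 - 2) - 2)*6)² = ((3 + 0/2 - 2)*6)² = ((3 + (½)*0 - 2)*6)² = ((3 + 0 - 2)*6)² = (1*6)² = 6² = 36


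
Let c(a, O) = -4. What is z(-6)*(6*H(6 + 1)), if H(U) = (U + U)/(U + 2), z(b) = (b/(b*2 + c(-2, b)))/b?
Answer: -7/12 ≈ -0.58333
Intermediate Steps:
z(b) = 1/(-4 + 2*b) (z(b) = (b/(b*2 - 4))/b = (b/(2*b - 4))/b = (b/(-4 + 2*b))/b = 1/(-4 + 2*b))
H(U) = 2*U/(2 + U) (H(U) = (2*U)/(2 + U) = 2*U/(2 + U))
z(-6)*(6*H(6 + 1)) = (1/(2*(-2 - 6)))*(6*(2*(6 + 1)/(2 + (6 + 1)))) = ((½)/(-8))*(6*(2*7/(2 + 7))) = ((½)*(-⅛))*(6*(2*7/9)) = -3*2*7*(⅑)/8 = -3*14/(8*9) = -1/16*28/3 = -7/12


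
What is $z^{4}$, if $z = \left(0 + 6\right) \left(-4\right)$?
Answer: $331776$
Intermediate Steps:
$z = -24$ ($z = 6 \left(-4\right) = -24$)
$z^{4} = \left(-24\right)^{4} = 331776$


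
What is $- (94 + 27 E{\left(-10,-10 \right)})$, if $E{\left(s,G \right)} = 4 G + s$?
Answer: $1256$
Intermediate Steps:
$E{\left(s,G \right)} = s + 4 G$
$- (94 + 27 E{\left(-10,-10 \right)}) = - (94 + 27 \left(-10 + 4 \left(-10\right)\right)) = - (94 + 27 \left(-10 - 40\right)) = - (94 + 27 \left(-50\right)) = - (94 - 1350) = \left(-1\right) \left(-1256\right) = 1256$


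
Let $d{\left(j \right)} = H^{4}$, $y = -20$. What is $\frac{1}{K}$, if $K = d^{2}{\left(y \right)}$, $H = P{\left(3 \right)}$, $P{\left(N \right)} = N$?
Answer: $\frac{1}{6561} \approx 0.00015242$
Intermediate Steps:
$H = 3$
$d{\left(j \right)} = 81$ ($d{\left(j \right)} = 3^{4} = 81$)
$K = 6561$ ($K = 81^{2} = 6561$)
$\frac{1}{K} = \frac{1}{6561}$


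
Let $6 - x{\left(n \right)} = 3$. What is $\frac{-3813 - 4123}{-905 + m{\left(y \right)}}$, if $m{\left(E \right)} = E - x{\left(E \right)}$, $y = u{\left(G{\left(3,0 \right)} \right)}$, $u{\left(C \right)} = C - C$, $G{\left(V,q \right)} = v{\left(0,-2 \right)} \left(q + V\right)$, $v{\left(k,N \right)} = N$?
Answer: $\frac{1984}{227} \approx 8.7401$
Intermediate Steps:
$x{\left(n \right)} = 3$ ($x{\left(n \right)} = 6 - 3 = 3$)
$G{\left(V,q \right)} = - 2 V - 2 q$ ($G{\left(V,q \right)} = - 2 \left(q + V\right) = - 2 \left(V + q\right) = - 2 V - 2 q$)
$u{\left(C \right)} = 0$
$y = 0$
$m{\left(E \right)} = -3 + E$ ($m{\left(E \right)} = E - 3 = -3 + E$)
$\frac{-3813 - 4123}{-905 + m{\left(y \right)}} = \frac{-3813 - 4123}{-905 + \left(-3 + 0\right)} = - \frac{7936}{-905 - 3} = - \frac{7936}{-908} = \left(-7936\right) \left(- \frac{1}{908}\right) = \frac{1984}{227}$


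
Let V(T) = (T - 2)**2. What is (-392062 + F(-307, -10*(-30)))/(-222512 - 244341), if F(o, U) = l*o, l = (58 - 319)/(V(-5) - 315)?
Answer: 104368619/124182898 ≈ 0.84044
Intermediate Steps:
V(T) = (-2 + T)**2
l = 261/266 (l = (58 - 319)/((-2 - 5)**2 - 315) = -261/((-7)**2 - 315) = -261/(49 - 315) = -261/(-266) = -261*(-1/266) = 261/266 ≈ 0.98120)
F(o, U) = 261*o/266
(-392062 + F(-307, -10*(-30)))/(-222512 - 244341) = (-392062 + (261/266)*(-307))/(-222512 - 244341) = (-392062 - 80127/266)/(-466853) = -104368619/266*(-1/466853) = 104368619/124182898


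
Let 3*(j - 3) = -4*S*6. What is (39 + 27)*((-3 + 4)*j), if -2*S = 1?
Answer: 462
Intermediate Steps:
S = -½ (S = -½*1 = -½ ≈ -0.50000)
j = 7 (j = 3 + (-4*(-½)*6)/3 = 3 + (2*6)/3 = 3 + (⅓)*12 = 3 + 4 = 7)
(39 + 27)*((-3 + 4)*j) = (39 + 27)*((-3 + 4)*7) = 66*(1*7) = 66*7 = 462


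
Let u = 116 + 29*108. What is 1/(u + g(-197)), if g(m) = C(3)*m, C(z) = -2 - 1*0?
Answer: 1/3642 ≈ 0.00027457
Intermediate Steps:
C(z) = -2 (C(z) = -2 + 0 = -2)
u = 3248 (u = 116 + 3132 = 3248)
g(m) = -2*m
1/(u + g(-197)) = 1/(3248 - 2*(-197)) = 1/(3248 + 394) = 1/3642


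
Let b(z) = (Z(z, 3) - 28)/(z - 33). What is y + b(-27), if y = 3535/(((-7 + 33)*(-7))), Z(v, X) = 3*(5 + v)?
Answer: -3482/195 ≈ -17.856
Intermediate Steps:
Z(v, X) = 15 + 3*v
b(z) = (-13 + 3*z)/(-33 + z) (b(z) = ((15 + 3*z) - 28)/(z - 33) = (-13 + 3*z)/(-33 + z))
y = -505/26 (y = 3535/((26*(-7))) = 3535/(-182) = 3535*(-1/182) = -505/26 ≈ -19.423)
y + b(-27) = -505/26 + (-13 + 3*(-27))/(-33 - 27) = -505/26 + (-13 - 81)/(-60) = -505/26 - 1/60*(-94) = -505/26 + 47/30 = -3482/195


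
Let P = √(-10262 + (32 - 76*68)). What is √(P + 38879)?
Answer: √(38879 + I*√15398) ≈ 197.18 + 0.3147*I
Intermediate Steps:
P = I*√15398 (P = √(-10262 + (32 - 5168)) = √(-10262 - 5136) = √(-15398) = I*√15398 ≈ 124.09*I)
√(P + 38879) = √(I*√15398 + 38879) = √(38879 + I*√15398)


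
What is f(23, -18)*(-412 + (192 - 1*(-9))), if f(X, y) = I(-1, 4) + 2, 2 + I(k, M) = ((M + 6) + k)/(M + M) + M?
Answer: -8651/8 ≈ -1081.4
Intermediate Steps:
I(k, M) = -2 + M + (6 + M + k)/(2*M) (I(k, M) = -2 + (((M + 6) + k)/(M + M) + M) = -2 + (((6 + M) + k)/((2*M)) + M) = -2 + ((6 + M + k)*(1/(2*M)) + M) = -2 + ((6 + M + k)/(2*M) + M) = -2 + (M + (6 + M + k)/(2*M)) = -2 + M + (6 + M + k)/(2*M))
f(X, y) = 41/8 (f(X, y) = (1/2)*(6 - 1 + 4*(-3 + 2*4))/4 + 2 = (1/2)*(1/4)*(6 - 1 + 4*(-3 + 8)) + 2 = (1/2)*(1/4)*(6 - 1 + 4*5) + 2 = (1/2)*(1/4)*(6 - 1 + 20) + 2 = (1/2)*(1/4)*25 + 2 = 25/8 + 2 = 41/8)
f(23, -18)*(-412 + (192 - 1*(-9))) = 41*(-412 + (192 - 1*(-9)))/8 = 41*(-412 + (192 + 9))/8 = 41*(-412 + 201)/8 = (41/8)*(-211) = -8651/8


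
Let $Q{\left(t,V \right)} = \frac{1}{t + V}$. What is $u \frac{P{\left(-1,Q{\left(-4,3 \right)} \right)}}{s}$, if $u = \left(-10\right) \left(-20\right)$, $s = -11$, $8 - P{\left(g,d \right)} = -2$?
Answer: $- \frac{2000}{11} \approx -181.82$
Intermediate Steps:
$Q{\left(t,V \right)} = \frac{1}{V + t}$
$P{\left(g,d \right)} = 10$ ($P{\left(g,d \right)} = 8 - -2 = 8 + 2 = 10$)
$u = 200$
$u \frac{P{\left(-1,Q{\left(-4,3 \right)} \right)}}{s} = 200 \frac{10}{-11} = 200 \cdot 10 \left(- \frac{1}{11}\right) = 200 \left(- \frac{10}{11}\right) = - \frac{2000}{11}$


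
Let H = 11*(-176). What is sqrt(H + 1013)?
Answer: I*sqrt(923) ≈ 30.381*I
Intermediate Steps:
H = -1936
sqrt(H + 1013) = sqrt(-1936 + 1013) = sqrt(-923) = I*sqrt(923)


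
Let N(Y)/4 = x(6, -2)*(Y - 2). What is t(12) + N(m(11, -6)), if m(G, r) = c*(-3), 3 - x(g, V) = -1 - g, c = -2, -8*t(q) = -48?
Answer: 166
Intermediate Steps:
t(q) = 6 (t(q) = -⅛*(-48) = 6)
x(g, V) = 4 + g (x(g, V) = 3 - (-1 - g) = 3 + (1 + g) = 4 + g)
m(G, r) = 6 (m(G, r) = -2*(-3) = 6)
N(Y) = -80 + 40*Y (N(Y) = 4*((4 + 6)*(Y - 2)) = 4*(10*(-2 + Y)) = 4*(-20 + 10*Y) = -80 + 40*Y)
t(12) + N(m(11, -6)) = 6 + (-80 + 40*6) = 6 + (-80 + 240) = 6 + 160 = 166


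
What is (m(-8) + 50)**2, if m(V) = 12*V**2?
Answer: 669124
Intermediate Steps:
(m(-8) + 50)**2 = (12*(-8)**2 + 50)**2 = (12*64 + 50)**2 = (768 + 50)**2 = 818**2 = 669124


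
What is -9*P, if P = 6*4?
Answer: -216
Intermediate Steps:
P = 24
-9*P = -9*24 = -216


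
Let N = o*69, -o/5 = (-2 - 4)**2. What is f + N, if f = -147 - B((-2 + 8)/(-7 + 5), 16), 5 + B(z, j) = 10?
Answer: -12572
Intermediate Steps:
B(z, j) = 5 (B(z, j) = -5 + 10 = 5)
o = -180 (o = -5*(-2 - 4)**2 = -5*(-6)**2 = -5*36 = -180)
N = -12420 (N = -180*69 = -12420)
f = -152 (f = -147 - 1*5 = -147 - 5 = -152)
f + N = -152 - 12420 = -12572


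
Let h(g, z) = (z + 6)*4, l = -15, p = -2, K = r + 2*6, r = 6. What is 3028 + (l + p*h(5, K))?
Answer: 2821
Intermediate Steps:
K = 18 (K = 6 + 2*6 = 6 + 12 = 18)
h(g, z) = 24 + 4*z (h(g, z) = (6 + z)*4 = 24 + 4*z)
3028 + (l + p*h(5, K)) = 3028 + (-15 - 2*(24 + 4*18)) = 3028 + (-15 - 2*(24 + 72)) = 3028 + (-15 - 2*96) = 3028 + (-15 - 192) = 3028 - 207 = 2821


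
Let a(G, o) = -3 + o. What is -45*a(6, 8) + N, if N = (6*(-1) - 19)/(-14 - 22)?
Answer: -8075/36 ≈ -224.31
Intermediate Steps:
N = 25/36 (N = (-6 - 19)/(-36) = -25*(-1/36) = 25/36 ≈ 0.69444)
-45*a(6, 8) + N = -45*(-3 + 8) + 25/36 = -45*5 + 25/36 = -225 + 25/36 = -8075/36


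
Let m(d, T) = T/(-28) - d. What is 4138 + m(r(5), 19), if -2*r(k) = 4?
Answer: 115901/28 ≈ 4139.3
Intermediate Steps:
r(k) = -2 (r(k) = -½*4 = -2)
m(d, T) = -d - T/28 (m(d, T) = T*(-1/28) - d = -T/28 - d = -d - T/28)
4138 + m(r(5), 19) = 4138 + (-1*(-2) - 1/28*19) = 4138 + (2 - 19/28) = 4138 + 37/28 = 115901/28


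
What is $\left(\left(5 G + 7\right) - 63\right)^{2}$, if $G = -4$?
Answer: $5776$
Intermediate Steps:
$\left(\left(5 G + 7\right) - 63\right)^{2} = \left(\left(5 \left(-4\right) + 7\right) - 63\right)^{2} = \left(\left(-20 + 7\right) - 63\right)^{2} = \left(-13 - 63\right)^{2} = \left(-76\right)^{2} = 5776$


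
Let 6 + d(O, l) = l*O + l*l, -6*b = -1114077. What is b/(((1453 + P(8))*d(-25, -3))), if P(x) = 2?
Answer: 371359/226980 ≈ 1.6361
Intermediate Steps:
b = 371359/2 (b = -1/6*(-1114077) = 371359/2 ≈ 1.8568e+5)
d(O, l) = -6 + l**2 + O*l (d(O, l) = -6 + (l*O + l*l) = -6 + (O*l + l**2) = -6 + (l**2 + O*l) = -6 + l**2 + O*l)
b/(((1453 + P(8))*d(-25, -3))) = 371359/(2*(((1453 + 2)*(-6 + (-3)**2 - 25*(-3))))) = 371359/(2*((1455*(-6 + 9 + 75)))) = 371359/(2*((1455*78))) = (371359/2)/113490 = (371359/2)*(1/113490) = 371359/226980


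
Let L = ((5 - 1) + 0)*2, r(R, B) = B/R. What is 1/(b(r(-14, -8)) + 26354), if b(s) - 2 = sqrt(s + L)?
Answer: 46123/1215617773 - sqrt(105)/2431235546 ≈ 3.7938e-5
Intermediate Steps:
L = 8 (L = (4 + 0)*2 = 4*2 = 8)
b(s) = 2 + sqrt(8 + s) (b(s) = 2 + sqrt(s + 8) = 2 + sqrt(8 + s))
1/(b(r(-14, -8)) + 26354) = 1/((2 + sqrt(8 - 8/(-14))) + 26354) = 1/((2 + sqrt(8 - 8*(-1/14))) + 26354) = 1/((2 + sqrt(8 + 4/7)) + 26354) = 1/((2 + sqrt(60/7)) + 26354) = 1/((2 + 2*sqrt(105)/7) + 26354) = 1/(26356 + 2*sqrt(105)/7)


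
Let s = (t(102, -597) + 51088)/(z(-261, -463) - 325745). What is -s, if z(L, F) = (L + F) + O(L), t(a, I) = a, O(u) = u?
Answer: 5119/32673 ≈ 0.15667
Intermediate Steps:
z(L, F) = F + 2*L (z(L, F) = (L + F) + L = (F + L) + L = F + 2*L)
s = -5119/32673 (s = (102 + 51088)/((-463 + 2*(-261)) - 325745) = 51190/((-463 - 522) - 325745) = 51190/(-985 - 325745) = 51190/(-326730) = 51190*(-1/326730) = -5119/32673 ≈ -0.15667)
-s = -1*(-5119/32673) = 5119/32673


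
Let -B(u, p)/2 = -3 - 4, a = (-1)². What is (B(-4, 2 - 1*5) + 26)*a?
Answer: 40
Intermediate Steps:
a = 1
B(u, p) = 14 (B(u, p) = -2*(-3 - 4) = -2*(-7) = 14)
(B(-4, 2 - 1*5) + 26)*a = (14 + 26)*1 = 40*1 = 40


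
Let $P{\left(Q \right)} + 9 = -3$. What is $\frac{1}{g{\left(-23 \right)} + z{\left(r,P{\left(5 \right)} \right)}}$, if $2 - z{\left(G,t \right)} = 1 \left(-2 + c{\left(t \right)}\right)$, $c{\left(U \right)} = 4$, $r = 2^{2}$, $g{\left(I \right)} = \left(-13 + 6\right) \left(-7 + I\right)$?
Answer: $\frac{1}{210} \approx 0.0047619$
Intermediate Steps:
$g{\left(I \right)} = 49 - 7 I$ ($g{\left(I \right)} = - 7 \left(-7 + I\right) = 49 - 7 I$)
$P{\left(Q \right)} = -12$ ($P{\left(Q \right)} = -9 - 3 = -12$)
$r = 4$
$z{\left(G,t \right)} = 0$ ($z{\left(G,t \right)} = 2 - 1 \left(-2 + 4\right) = 2 - 1 \cdot 2 = 2 - 2 = 0$)
$\frac{1}{g{\left(-23 \right)} + z{\left(r,P{\left(5 \right)} \right)}} = \frac{1}{\left(49 - -161\right) + 0} = \frac{1}{\left(49 + 161\right) + 0} = \frac{1}{210 + 0} = \frac{1}{210}$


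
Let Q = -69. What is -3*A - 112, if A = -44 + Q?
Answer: 227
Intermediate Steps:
A = -113 (A = -44 - 69 = -113)
-3*A - 112 = -3*(-113) - 112 = 339 - 112 = 227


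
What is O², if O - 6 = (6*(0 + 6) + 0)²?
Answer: 1695204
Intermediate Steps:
O = 1302 (O = 6 + (6*(0 + 6) + 0)² = 6 + (6*6 + 0)² = 6 + (36 + 0)² = 6 + 36² = 6 + 1296 = 1302)
O² = 1302² = 1695204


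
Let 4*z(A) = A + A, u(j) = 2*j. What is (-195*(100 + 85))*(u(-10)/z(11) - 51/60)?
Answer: 7121205/44 ≈ 1.6185e+5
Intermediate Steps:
z(A) = A/2 (z(A) = (A + A)/4 = (2*A)/4 = A/2)
(-195*(100 + 85))*(u(-10)/z(11) - 51/60) = (-195*(100 + 85))*((2*(-10))/(((½)*11)) - 51/60) = (-195*185)*(-20/11/2 - 51*1/60) = -36075*(-20*2/11 - 17/20) = -36075*(-40/11 - 17/20) = -36075*(-987/220) = 7121205/44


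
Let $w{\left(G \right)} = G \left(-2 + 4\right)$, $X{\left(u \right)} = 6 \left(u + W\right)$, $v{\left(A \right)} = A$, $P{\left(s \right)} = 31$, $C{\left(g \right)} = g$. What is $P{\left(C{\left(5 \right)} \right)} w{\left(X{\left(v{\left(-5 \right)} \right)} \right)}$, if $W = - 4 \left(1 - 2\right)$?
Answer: $-372$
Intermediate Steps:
$W = 4$ ($W = \left(-4\right) \left(-1\right) = 4$)
$X{\left(u \right)} = 24 + 6 u$ ($X{\left(u \right)} = 6 \left(u + 4\right) = 6 \left(4 + u\right) = 24 + 6 u$)
$w{\left(G \right)} = 2 G$ ($w{\left(G \right)} = G 2 = 2 G$)
$P{\left(C{\left(5 \right)} \right)} w{\left(X{\left(v{\left(-5 \right)} \right)} \right)} = 31 \cdot 2 \left(24 + 6 \left(-5\right)\right) = 31 \cdot 2 \left(24 - 30\right) = 31 \cdot 2 \left(-6\right) = 31 \left(-12\right) = -372$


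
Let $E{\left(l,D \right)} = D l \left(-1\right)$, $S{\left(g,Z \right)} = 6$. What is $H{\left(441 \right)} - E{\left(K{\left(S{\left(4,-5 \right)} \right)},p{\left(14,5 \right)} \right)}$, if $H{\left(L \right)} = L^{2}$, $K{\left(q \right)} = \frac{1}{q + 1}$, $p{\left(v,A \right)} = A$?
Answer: $\frac{1361372}{7} \approx 1.9448 \cdot 10^{5}$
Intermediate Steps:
$K{\left(q \right)} = \frac{1}{1 + q}$
$E{\left(l,D \right)} = - D l$
$H{\left(441 \right)} - E{\left(K{\left(S{\left(4,-5 \right)} \right)},p{\left(14,5 \right)} \right)} = 441^{2} - \left(-1\right) 5 \frac{1}{1 + 6} = 194481 - \left(-1\right) 5 \cdot \frac{1}{7} = 194481 - - \frac{5}{7} = 194481 + \frac{5}{7} = \frac{1361372}{7}$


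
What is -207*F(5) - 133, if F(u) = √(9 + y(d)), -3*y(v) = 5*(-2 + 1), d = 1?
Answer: -133 - 276*√6 ≈ -809.06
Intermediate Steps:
y(v) = 5/3 (y(v) = -5*(-2 + 1)/3 = -5*(-1)/3 = -⅓*(-5) = 5/3)
F(u) = 4*√6/3 (F(u) = √(9 + 5/3) = √(32/3) = 4*√6/3)
-207*F(5) - 133 = -276*√6 - 133 = -133 - 276*√6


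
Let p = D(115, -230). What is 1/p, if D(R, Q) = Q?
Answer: -1/230 ≈ -0.0043478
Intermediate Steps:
p = -230
1/p = 1/(-230) = -1/230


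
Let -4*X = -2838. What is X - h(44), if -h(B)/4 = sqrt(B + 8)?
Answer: 1419/2 + 8*sqrt(13) ≈ 738.34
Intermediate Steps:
X = 1419/2 (X = -1/4*(-2838) = 1419/2 ≈ 709.50)
h(B) = -4*sqrt(8 + B) (h(B) = -4*sqrt(B + 8) = -4*sqrt(8 + B))
X - h(44) = 1419/2 - (-4)*sqrt(8 + 44) = 1419/2 - (-4)*sqrt(52) = 1419/2 - (-4)*2*sqrt(13) = 1419/2 - (-8)*sqrt(13) = 1419/2 + 8*sqrt(13)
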